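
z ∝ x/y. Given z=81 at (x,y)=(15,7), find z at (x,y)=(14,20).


z = k·x/y
Solve for k using the known point: k = z·y/x = 81×7/15 = 567/15 = 37.8000
Now evaluate at x=14, y=20:
z = k × 14 / 20 = (567 × 14) / (15 × 20) = 7938/300
= 26.4600

26.4600


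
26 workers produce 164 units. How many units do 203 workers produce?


Direct proportion: y/x = constant
k = 164/26 ≈ 6.3077
y₂ = k × 203 = 164 × 203 / 26 = 33292/26
≈ 1280.46

1280.46


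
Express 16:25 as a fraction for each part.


Total parts = 16 + 25 = 41
First part: 16/41 = 16/41
Second part: 25/41 = 25/41
= 16/41 and 25/41

16/41 and 25/41


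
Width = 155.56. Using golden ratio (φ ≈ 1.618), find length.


φ = (1 + √5) / 2 ≈ 1.618
Length = width × φ = 155.56 × 1.618 = 251.69608
≈ 251.70

251.70


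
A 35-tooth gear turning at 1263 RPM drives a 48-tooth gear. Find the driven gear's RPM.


Gear ratio = 35:48 = 35:48
RPM_B = RPM_A × (teeth_A / teeth_B)
= 1263 × (35/48)
= 920.9 RPM

920.9 RPM


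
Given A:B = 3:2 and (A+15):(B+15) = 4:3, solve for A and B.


Let A = 3k, B = 2k.
(3k + 15) / (2k + 15) = 4/3
Cross-multiply: 3(3k + 15) = 4(2k + 15)
9k + 45 = 8k + 60
9k - 8k = 60 - 45
1k = 15
k = 15/1 = 15
A = 3×15 = 45, B = 2×15 = 30
= A = 45, B = 30

A = 45, B = 30


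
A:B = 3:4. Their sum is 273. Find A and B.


Let A = 3k, B = 4k.
3k + 4k = 273
7k = 273 → k = 273/7 = 39
A = 3×39 = 117, B = 4×39 = 156
= A = 117, B = 156

A = 117, B = 156


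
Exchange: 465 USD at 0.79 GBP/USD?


Amount × rate = 465 × 0.79
= 367.35 GBP

367.35 GBP


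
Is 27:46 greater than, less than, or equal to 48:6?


27/46 = 0.5870
48/6 = 8.0000
0.5870 < 8.0000, so 27:46 is less
= less than

less than


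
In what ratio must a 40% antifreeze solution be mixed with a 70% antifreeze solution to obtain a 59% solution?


Let x parts of 40% mix with y parts of 70%.
40x + 70y = 59(x + y)
40x + 70y = 59x + 59y
x(40 - 59) = y(59 - 70)
x/y = (70 - 59)/(59 - 40) = 11/19
Simplify: 11:19
= 11:19

11:19


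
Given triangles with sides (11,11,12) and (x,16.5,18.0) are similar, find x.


Scale factor = 16.5/11 = 1.5
Missing side = 11 × 1.5
= 16.5

16.5


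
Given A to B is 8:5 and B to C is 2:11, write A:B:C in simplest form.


Match B: multiply A:B by 2 → 16:10
Multiply B:C by 5 → 10:55
Combined: 16:10:55
GCD = 1
= 16:10:55

16:10:55


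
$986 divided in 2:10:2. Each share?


Total parts = 2 + 10 + 2 = 14
Part 1: 986 × 2/14 = 140.86
Part 2: 986 × 10/14 = 704.29
Part 3: 986 × 2/14 = 140.86
= Part 1: $140.86, Part 2: $704.29, Part 3: $140.86

Part 1: $140.86, Part 2: $704.29, Part 3: $140.86


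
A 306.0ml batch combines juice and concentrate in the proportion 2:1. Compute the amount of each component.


Total parts = 2 + 1 = 3
juice: 306.0 × 2/3 = 204.0ml
concentrate: 306.0 × 1/3 = 102.0ml
= 204.0ml and 102.0ml

204.0ml and 102.0ml


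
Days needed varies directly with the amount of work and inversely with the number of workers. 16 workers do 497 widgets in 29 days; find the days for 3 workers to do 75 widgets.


Days ∝ work / workers, so d₂ = d₁ × (m₁/m₂) × (w₂/w₁)
Workers factor (inverse): 16/3 ≈ 5.3333
Work factor (direct): 75/497 ≈ 0.1509
d₂ = 29 × 16/3 × 75/497 = (29 × 16 × 75) / (3 × 497) = 34800/1491
≈ 23.34 days

23.34 days


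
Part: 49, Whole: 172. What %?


Percentage = (part / whole) × 100
= (49 / 172) × 100
≈ 28.49%

28.49%


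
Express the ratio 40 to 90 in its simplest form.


GCD(40, 90) = 10
40/10 : 90/10
= 4:9

4:9


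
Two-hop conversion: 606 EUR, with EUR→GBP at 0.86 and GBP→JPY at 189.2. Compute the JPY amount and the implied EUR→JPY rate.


Step 1: 606 EUR × 0.86 = 521.16 GBP
Step 2: 521.16 GBP × 189.2 = 98603.47 JPY
Implied rate EUR→JPY = 0.86 × 189.2 = 162.7120
= 98603.47 JPY; implied rate 162.7120 JPY/EUR

98603.47 JPY; implied rate 162.7120 JPY/EUR


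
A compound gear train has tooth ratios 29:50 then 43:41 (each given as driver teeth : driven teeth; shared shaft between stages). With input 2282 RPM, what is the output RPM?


Stage 1: RPM_B = RPM_A × t_A/t_B = 2282 × 29/50 = 66178/50 = 1323.56
B and C share a shaft → RPM_C = RPM_B
Stage 2: RPM_D = RPM_C × t_C/t_D = RPM_A × (t_A×t_C)/(t_B×t_D)
Overall ratio = (29×43)/(50×41) = 1247/2050
RPM_D = 2282 × 1247/2050 = 2845654/2050
≈ 1388.12 RPM

1388.12 RPM


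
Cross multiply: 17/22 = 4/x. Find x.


Cross multiply: 17 × x = 22 × 4
17x = 88
x = 88 / 17
= 5.18

5.18


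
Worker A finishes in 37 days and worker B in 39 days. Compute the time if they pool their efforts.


Rate of A = 1/37 per day
Rate of B = 1/39 per day
Combined rate = 1/37 + 1/39 = 76/1443 ≈ 0.0527 per day
Days = 1 / combined rate = 1443/76
≈ 18.99 days

18.99 days


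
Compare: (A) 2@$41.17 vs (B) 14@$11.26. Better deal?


Deal A: $41.17/2 = $20.5850/unit
Deal B: $11.26/14 = $0.8043/unit
B is cheaper per unit
= Deal B

Deal B


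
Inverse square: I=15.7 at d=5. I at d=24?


I₁d₁² = I₂d₂²
I₂ = I₁ × (d₁/d₂)²
= 15.7 × (5/24)²
= 15.7 × 25/576
= 392.5/576
≈ 0.6814

0.6814


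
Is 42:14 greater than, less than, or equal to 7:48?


42/14 = 3.0000
7/48 = 0.1458
3.0000 > 0.1458, so 42:14 is greater
= greater than

greater than


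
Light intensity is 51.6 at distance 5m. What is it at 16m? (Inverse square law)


I₁d₁² = I₂d₂²
I₂ = I₁ × (d₁/d₂)²
= 51.6 × (5/16)²
= 51.6 × 25/256
= 1290/256
≈ 5.0391

5.0391


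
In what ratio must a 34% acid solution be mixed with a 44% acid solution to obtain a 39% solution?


Let x parts of 34% mix with y parts of 44%.
34x + 44y = 39(x + y)
34x + 44y = 39x + 39y
x(34 - 39) = y(39 - 44)
x/y = (44 - 39)/(39 - 34) = 5/5
Simplify: 1:1
= 1:1

1:1


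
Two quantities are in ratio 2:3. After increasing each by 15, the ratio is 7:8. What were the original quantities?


Let A = 2k, B = 3k.
(2k + 15) / (3k + 15) = 7/8
Cross-multiply: 8(2k + 15) = 7(3k + 15)
16k + 120 = 21k + 105
16k - 21k = 105 - 120
-5k = -15
k = -15/-5 = 3
A = 2×3 = 6, B = 3×3 = 9
= A = 6, B = 9

A = 6, B = 9


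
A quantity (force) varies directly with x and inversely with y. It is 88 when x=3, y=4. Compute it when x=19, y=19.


z = k·x/y
Solve for k using the known point: k = z·y/x = 88×4/3 = 352/3 ≈ 117.3333
Now evaluate at x=19, y=19:
z = k × 19 / 19 = (352 × 19) / (3 × 19) = 6688/57
≈ 117.3333

117.3333


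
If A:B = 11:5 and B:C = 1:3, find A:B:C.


Match B: multiply A:B by 1 → 11:5
Multiply B:C by 5 → 5:15
Combined: 11:5:15
GCD = 1
= 11:5:15

11:5:15


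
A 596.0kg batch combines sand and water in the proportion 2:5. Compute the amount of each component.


Total parts = 2 + 5 = 7
sand: 596.0 × 2/7 = 170.3kg
water: 596.0 × 5/7 = 425.7kg
= 170.3kg and 425.7kg

170.3kg and 425.7kg


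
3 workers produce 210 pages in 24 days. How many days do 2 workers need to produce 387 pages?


Days ∝ work / workers, so d₂ = d₁ × (m₁/m₂) × (w₂/w₁)
Workers factor (inverse): 3/2 = 1.5000
Work factor (direct): 387/210 ≈ 1.8429
d₂ = 24 × 3/2 × 387/210 = (24 × 3 × 387) / (2 × 210) = 27864/420
≈ 66.34 days

66.34 days


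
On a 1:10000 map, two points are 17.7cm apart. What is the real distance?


Real distance = map distance × scale
= 17.7cm × 10000
= 177000 cm = 1770.0 m
= 1.770 km

1.770 km


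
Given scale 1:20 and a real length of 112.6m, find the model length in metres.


Model size = real / scale
= 112.6 / 20
= 5.6300 m

5.6300 m


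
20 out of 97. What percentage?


Percentage = (part / whole) × 100
= (20 / 97) × 100
≈ 20.62%

20.62%


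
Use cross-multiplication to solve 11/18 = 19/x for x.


Cross multiply: 11 × x = 18 × 19
11x = 342
x = 342 / 11
= 31.09

31.09


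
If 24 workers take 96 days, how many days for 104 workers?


Inverse proportion: x × y = constant
k = 24 × 96 = 2304
y₂ = k / 104 = 2304 / 104
= 22.15

22.15


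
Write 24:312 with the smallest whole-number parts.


GCD(24, 312) = 24
24/24 : 312/24
= 1:13

1:13


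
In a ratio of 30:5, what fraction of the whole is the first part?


Total parts = 30 + 5 = 35
First part: 30/35 = 6/7
= 6/7

6/7


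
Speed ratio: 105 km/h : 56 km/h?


Ratio = 105:56
GCD = 7
Simplified = 15:8
Time ratio (same distance) = 8:15
Speed ratio = 15:8

15:8


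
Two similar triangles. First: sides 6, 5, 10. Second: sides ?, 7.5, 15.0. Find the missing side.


Scale factor = 7.5/5 = 1.5
Missing side = 6 × 1.5
= 9.0

9.0


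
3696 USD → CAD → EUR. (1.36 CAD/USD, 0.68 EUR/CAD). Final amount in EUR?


Step 1: 3696 USD × 1.36 = 5026.56 CAD
Step 2: 5026.56 CAD × 0.68 = 3418.06 EUR
Implied rate USD→EUR = 1.36 × 0.68 = 0.9248
= 3418.06 EUR

3418.06 EUR


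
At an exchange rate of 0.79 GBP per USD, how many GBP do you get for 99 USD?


Amount × rate = 99 × 0.79
= 78.21 GBP

78.21 GBP


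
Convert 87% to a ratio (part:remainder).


87% means 87 parts out of 100; remainder = 13
Part : remainder = 87:13
GCD = 1
= 87:13

87:13


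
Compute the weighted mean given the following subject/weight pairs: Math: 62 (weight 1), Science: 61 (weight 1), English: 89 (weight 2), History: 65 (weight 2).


Numerator = 62×1 + 61×1 + 89×2 + 65×2
= 62 + 61 + 178 + 130
= 431
Total weight = 6
Weighted avg = 431/6
= 71.83

71.83


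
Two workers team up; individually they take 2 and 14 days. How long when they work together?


Rate of A = 1/2 per day
Rate of B = 1/14 per day
Combined rate = 1/2 + 1/14 = 16/28 ≈ 0.5714 per day
Days = 1 / combined rate = 28/16
= 1.75 days

1.75 days


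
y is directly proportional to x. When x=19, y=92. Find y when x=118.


Direct proportion: y/x = constant
k = 92/19 ≈ 4.8421
y₂ = k × 118 = 92 × 118 / 19 = 10856/19
≈ 571.37

571.37


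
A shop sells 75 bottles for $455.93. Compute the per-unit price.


Unit rate = total / quantity
= 455.93 / 75
= $6.08 per unit

$6.08 per unit


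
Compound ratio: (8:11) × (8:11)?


Compound ratio = (8×8) : (11×11)
= 64:121
GCD = 1
= 64:121

64:121


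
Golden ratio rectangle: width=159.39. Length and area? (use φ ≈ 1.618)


φ = (1 + √5) / 2 ≈ 1.618
Length = width × φ = 159.39 × 1.618 = 257.89302
≈ 257.89
Area = width × length = 159.39 × 257.89302 = 41105.5684578 ≈ 41105.57
= Length: 257.89, Area: 41105.57

Length: 257.89, Area: 41105.57


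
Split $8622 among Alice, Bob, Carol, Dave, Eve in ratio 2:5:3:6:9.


Total parts = 2 + 5 + 3 + 6 + 9 = 25
Alice: 8622 × 2/25 = 689.76
Bob: 8622 × 5/25 = 1724.40
Carol: 8622 × 3/25 = 1034.64
Dave: 8622 × 6/25 = 2069.28
Eve: 8622 × 9/25 = 3103.92
= Alice: $689.76, Bob: $1724.40, Carol: $1034.64, Dave: $2069.28, Eve: $3103.92

Alice: $689.76, Bob: $1724.40, Carol: $1034.64, Dave: $2069.28, Eve: $3103.92


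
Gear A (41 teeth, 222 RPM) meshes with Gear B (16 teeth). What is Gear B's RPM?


Gear ratio = 41:16 = 41:16
RPM_B = RPM_A × (teeth_A / teeth_B)
= 222 × (41/16)
= 568.9 RPM

568.9 RPM


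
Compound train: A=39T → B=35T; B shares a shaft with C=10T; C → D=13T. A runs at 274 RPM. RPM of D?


Stage 1: RPM_B = RPM_A × t_A/t_B = 274 × 39/35 = 10686/35 ≈ 305.31
B and C share a shaft → RPM_C = RPM_B
Stage 2: RPM_D = RPM_C × t_C/t_D = RPM_A × (t_A×t_C)/(t_B×t_D)
Overall ratio = (39×10)/(35×13) = 390/455
RPM_D = 274 × 390/455 = 106860/455
≈ 234.86 RPM

234.86 RPM


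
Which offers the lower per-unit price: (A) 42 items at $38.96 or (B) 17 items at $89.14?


Deal A: $38.96/42 = $0.9276/unit
Deal B: $89.14/17 = $5.2435/unit
A is cheaper per unit
= Deal A

Deal A


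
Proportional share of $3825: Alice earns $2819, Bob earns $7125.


Total income = 2819 + 7125 = $9944
Alice: $3825 × 2819/9944 = $1084.34
Bob: $3825 × 7125/9944 = $2740.66
= Alice: $1084.34, Bob: $2740.66

Alice: $1084.34, Bob: $2740.66


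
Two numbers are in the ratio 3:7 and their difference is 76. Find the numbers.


Let A = 3k, B = 7k.
7k - 3k = 76
4k = 76 → k = 76/4 = 19
A = 3×19 = 57, B = 7×19 = 133
= A = 57, B = 133

A = 57, B = 133


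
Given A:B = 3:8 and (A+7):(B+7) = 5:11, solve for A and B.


Let A = 3k, B = 8k.
(3k + 7) / (8k + 7) = 5/11
Cross-multiply: 11(3k + 7) = 5(8k + 7)
33k + 77 = 40k + 35
33k - 40k = 35 - 77
-7k = -42
k = -42/-7 = 6
A = 3×6 = 18, B = 8×6 = 48
= A = 18, B = 48

A = 18, B = 48


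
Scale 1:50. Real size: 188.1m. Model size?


Model size = real / scale
= 188.1 / 50
= 3.7620 m

3.7620 m


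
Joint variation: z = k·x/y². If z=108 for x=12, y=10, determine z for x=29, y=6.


z = k·x/y²
Solve for k using the known point: k = z·y²/x = 108×100/12 = 10800/12 = 900.0000
Now evaluate at x=29, y=6:
z = k × 29 / 36 = (10800 × 29) / (12 × 36) = 313200/432
= 725.0000

725.0000


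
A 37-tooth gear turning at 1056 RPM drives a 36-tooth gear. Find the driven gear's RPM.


Gear ratio = 37:36 = 37:36
RPM_B = RPM_A × (teeth_A / teeth_B)
= 1056 × (37/36)
= 1085.3 RPM

1085.3 RPM


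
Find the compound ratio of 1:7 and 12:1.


Compound ratio = (1×12) : (7×1)
= 12:7
GCD = 1
= 12:7

12:7


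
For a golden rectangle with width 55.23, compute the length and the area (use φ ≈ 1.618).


φ = (1 + √5) / 2 ≈ 1.618
Length = width × φ = 55.23 × 1.618 = 89.36214
≈ 89.36
Area = width × length = 55.23 × 89.36214 = 4935.4709922 ≈ 4935.47
= Length: 89.36, Area: 4935.47

Length: 89.36, Area: 4935.47


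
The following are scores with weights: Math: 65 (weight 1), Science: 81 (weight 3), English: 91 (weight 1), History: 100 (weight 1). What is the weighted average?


Numerator = 65×1 + 81×3 + 91×1 + 100×1
= 65 + 243 + 91 + 100
= 499
Total weight = 6
Weighted avg = 499/6
= 83.17

83.17


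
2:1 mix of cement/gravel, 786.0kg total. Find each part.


Total parts = 2 + 1 = 3
cement: 786.0 × 2/3 = 524.0kg
gravel: 786.0 × 1/3 = 262.0kg
= 524.0kg and 262.0kg

524.0kg and 262.0kg


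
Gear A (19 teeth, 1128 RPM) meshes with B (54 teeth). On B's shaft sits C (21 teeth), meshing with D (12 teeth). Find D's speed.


Stage 1: RPM_B = RPM_A × t_A/t_B = 1128 × 19/54 = 21432/54 ≈ 396.89
B and C share a shaft → RPM_C = RPM_B
Stage 2: RPM_D = RPM_C × t_C/t_D = RPM_A × (t_A×t_C)/(t_B×t_D)
Overall ratio = (19×21)/(54×12) = 399/648
RPM_D = 1128 × 399/648 = 450072/648
≈ 694.56 RPM

694.56 RPM


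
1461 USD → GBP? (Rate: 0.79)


Amount × rate = 1461 × 0.79
= 1154.19 GBP

1154.19 GBP


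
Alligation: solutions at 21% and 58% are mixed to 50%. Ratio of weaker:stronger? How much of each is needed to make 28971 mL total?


Let x parts of 21% mix with y parts of 58%.
21x + 58y = 50(x + y)
21x + 58y = 50x + 50y
x(21 - 50) = y(50 - 58)
x/y = (58 - 50)/(50 - 21) = 8/29
Simplify: 8:29
Total parts = 37; one part = 28971/37 = 783.00 mL
21% solution: 8×783.00 = 6264.00 mL
58% solution: 29×783.00 = 22707.00 mL
= ratio 8:29; 6264.00 mL and 22707.00 mL

ratio 8:29; 6264.00 mL and 22707.00 mL


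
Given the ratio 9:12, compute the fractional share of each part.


Total parts = 9 + 12 = 21
First part: 9/21 = 3/7
Second part: 12/21 = 4/7
= 3/7 and 4/7

3/7 and 4/7


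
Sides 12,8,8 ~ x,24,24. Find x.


Scale factor = 24/8 = 3
Missing side = 12 × 3
= 36.0

36.0


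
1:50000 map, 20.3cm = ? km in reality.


Real distance = map distance × scale
= 20.3cm × 50000
= 1015000 cm = 10150.0 m
= 10.150 km

10.150 km


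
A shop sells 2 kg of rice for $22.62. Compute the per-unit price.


Unit rate = total / quantity
= 22.62 / 2
= $11.31 per unit

$11.31 per unit


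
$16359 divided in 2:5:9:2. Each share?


Total parts = 2 + 5 + 9 + 2 = 18
Part 1: 16359 × 2/18 = 1817.67
Part 2: 16359 × 5/18 = 4544.17
Part 3: 16359 × 9/18 = 8179.50
Part 4: 16359 × 2/18 = 1817.67
= Part 1: $1817.67, Part 2: $4544.17, Part 3: $8179.50, Part 4: $1817.67

Part 1: $1817.67, Part 2: $4544.17, Part 3: $8179.50, Part 4: $1817.67


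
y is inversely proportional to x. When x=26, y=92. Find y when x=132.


Inverse proportion: x × y = constant
k = 26 × 92 = 2392
y₂ = k / 132 = 2392 / 132
= 18.12

18.12


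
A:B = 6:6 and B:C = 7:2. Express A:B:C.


Match B: multiply A:B by 7 → 42:42
Multiply B:C by 6 → 42:12
Combined: 42:42:12
GCD = 6
= 7:7:2

7:7:2


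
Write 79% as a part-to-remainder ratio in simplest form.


79% means 79 parts out of 100; remainder = 21
Part : remainder = 79:21
GCD = 1
= 79:21

79:21


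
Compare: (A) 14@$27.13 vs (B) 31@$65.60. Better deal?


Deal A: $27.13/14 = $1.9379/unit
Deal B: $65.60/31 = $2.1161/unit
A is cheaper per unit
= Deal A

Deal A


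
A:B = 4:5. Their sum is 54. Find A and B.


Let A = 4k, B = 5k.
4k + 5k = 54
9k = 54 → k = 54/9 = 6
A = 4×6 = 24, B = 5×6 = 30
= A = 24, B = 30

A = 24, B = 30


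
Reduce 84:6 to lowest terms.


GCD(84, 6) = 6
84/6 : 6/6
= 14:1

14:1


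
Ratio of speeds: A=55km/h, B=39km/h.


Ratio = 55:39
GCD = 1
Simplified = 55:39
Time ratio (same distance) = 39:55
Speed ratio = 55:39

55:39


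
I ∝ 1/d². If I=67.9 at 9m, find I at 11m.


I₁d₁² = I₂d₂²
I₂ = I₁ × (d₁/d₂)²
= 67.9 × (9/11)²
= 67.9 × 81/121
= 5499.9/121
≈ 45.4537

45.4537


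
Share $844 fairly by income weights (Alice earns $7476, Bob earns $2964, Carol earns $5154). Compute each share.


Total income = 7476 + 2964 + 5154 = $15594
Alice: $844 × 7476/15594 = $404.63
Bob: $844 × 2964/15594 = $160.42
Carol: $844 × 5154/15594 = $278.95
= Alice: $404.63, Bob: $160.42, Carol: $278.95

Alice: $404.63, Bob: $160.42, Carol: $278.95


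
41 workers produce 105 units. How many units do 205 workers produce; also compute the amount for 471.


Direct proportion: y/x = constant
k = 105/41 ≈ 2.5610
y at x=205: k × 205 = 105 × 205 / 41 = 21525/41 = 525.00
y at x=471: k × 471 = 105 × 471 / 41 = 49455/41 ≈ 1206.22
= 525.00 and 1206.22

525.00 and 1206.22


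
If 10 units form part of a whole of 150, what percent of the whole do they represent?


Percentage = (part / whole) × 100
= (10 / 150) × 100
≈ 6.67%

6.67%


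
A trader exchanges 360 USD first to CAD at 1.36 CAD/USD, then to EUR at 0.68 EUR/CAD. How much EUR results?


Step 1: 360 USD × 1.36 = 489.60 CAD
Step 2: 489.60 CAD × 0.68 = 332.93 EUR
Implied rate USD→EUR = 1.36 × 0.68 = 0.9248
= 332.93 EUR

332.93 EUR


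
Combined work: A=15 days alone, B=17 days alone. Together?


Rate of A = 1/15 per day
Rate of B = 1/17 per day
Combined rate = 1/15 + 1/17 = 32/255 ≈ 0.1255 per day
Days = 1 / combined rate = 255/32
≈ 7.97 days

7.97 days


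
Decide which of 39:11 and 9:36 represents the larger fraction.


39/11 = 3.5455
9/36 = 0.2500
3.5455 > 0.2500, so 39:11 is greater
= 39:11

39:11


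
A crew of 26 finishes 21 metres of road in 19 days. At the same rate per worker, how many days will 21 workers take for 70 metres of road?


Days ∝ work / workers, so d₂ = d₁ × (m₁/m₂) × (w₂/w₁)
Workers factor (inverse): 26/21 ≈ 1.2381
Work factor (direct): 70/21 ≈ 3.3333
d₂ = 19 × 26/21 × 70/21 = (19 × 26 × 70) / (21 × 21) = 34580/441
≈ 78.41 days

78.41 days


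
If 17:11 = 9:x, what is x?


Cross multiply: 17 × x = 11 × 9
17x = 99
x = 99 / 17
= 5.82

5.82


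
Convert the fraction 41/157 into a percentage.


Percentage = (part / whole) × 100
= (41 / 157) × 100
≈ 26.11%

26.11%


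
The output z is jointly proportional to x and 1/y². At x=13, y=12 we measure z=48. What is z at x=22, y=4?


z = k·x/y²
Solve for k using the known point: k = z·y²/x = 48×144/13 = 6912/13 ≈ 531.6923
Now evaluate at x=22, y=4:
z = k × 22 / 16 = (6912 × 22) / (13 × 16) = 152064/208
≈ 731.0769

731.0769


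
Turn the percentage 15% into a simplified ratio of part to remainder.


15% means 15 parts out of 100; remainder = 85
Part : remainder = 15:85
GCD = 5
= 3:17

3:17


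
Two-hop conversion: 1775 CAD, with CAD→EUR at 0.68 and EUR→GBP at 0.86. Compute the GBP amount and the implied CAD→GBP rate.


Step 1: 1775 CAD × 0.68 = 1207.00 EUR
Step 2: 1207.00 EUR × 0.86 = 1038.02 GBP
Implied rate CAD→GBP = 0.68 × 0.86 = 0.5848
= 1038.02 GBP; implied rate 0.5848 GBP/CAD

1038.02 GBP; implied rate 0.5848 GBP/CAD


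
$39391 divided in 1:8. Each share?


Total parts = 1 + 8 = 9
Part 1: 39391 × 1/9 = 4376.78
Part 2: 39391 × 8/9 = 35014.22
= Part 1: $4376.78, Part 2: $35014.22

Part 1: $4376.78, Part 2: $35014.22


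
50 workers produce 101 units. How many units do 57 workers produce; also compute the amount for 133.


Direct proportion: y/x = constant
k = 101/50 = 2.0200
y at x=57: k × 57 = 101 × 57 / 50 = 5757/50 = 115.14
y at x=133: k × 133 = 101 × 133 / 50 = 13433/50 = 268.66
= 115.14 and 268.66

115.14 and 268.66


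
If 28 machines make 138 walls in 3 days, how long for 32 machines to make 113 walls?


Days ∝ work / workers, so d₂ = d₁ × (m₁/m₂) × (w₂/w₁)
Workers factor (inverse): 28/32 = 0.8750
Work factor (direct): 113/138 ≈ 0.8188
d₂ = 3 × 28/32 × 113/138 = (3 × 28 × 113) / (32 × 138) = 9492/4416
≈ 2.15 days

2.15 days


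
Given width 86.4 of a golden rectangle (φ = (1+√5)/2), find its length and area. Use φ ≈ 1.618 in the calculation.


φ = (1 + √5) / 2 ≈ 1.618
Length = width × φ = 86.4 × 1.618 = 139.7952
≈ 139.80
Area = width × length = 86.4 × 139.7952 = 12078.30528 ≈ 12078.31
= Length: 139.80, Area: 12078.31

Length: 139.80, Area: 12078.31


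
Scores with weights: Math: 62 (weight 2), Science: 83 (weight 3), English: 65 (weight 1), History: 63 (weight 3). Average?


Numerator = 62×2 + 83×3 + 65×1 + 63×3
= 124 + 249 + 65 + 189
= 627
Total weight = 9
Weighted avg = 627/9
= 69.67

69.67


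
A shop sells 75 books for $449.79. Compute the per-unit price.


Unit rate = total / quantity
= 449.79 / 75
= $6.00 per unit

$6.00 per unit


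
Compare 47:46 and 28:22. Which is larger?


47/46 = 1.0217
28/22 = 1.2727
1.0217 < 1.2727, so 47:46 is less
= 28:22

28:22


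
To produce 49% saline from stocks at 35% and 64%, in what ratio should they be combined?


Let x parts of 35% mix with y parts of 64%.
35x + 64y = 49(x + y)
35x + 64y = 49x + 49y
x(35 - 49) = y(49 - 64)
x/y = (64 - 49)/(49 - 35) = 15/14
Simplify: 15:14
= 15:14

15:14


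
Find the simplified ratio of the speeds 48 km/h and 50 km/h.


Ratio = 48:50
GCD = 2
Simplified = 24:25
Time ratio (same distance) = 25:24
Speed ratio = 24:25

24:25


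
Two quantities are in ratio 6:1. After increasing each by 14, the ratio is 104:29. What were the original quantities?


Let A = 6k, B = 1k.
(6k + 14) / (1k + 14) = 104/29
Cross-multiply: 29(6k + 14) = 104(1k + 14)
174k + 406 = 104k + 1456
174k - 104k = 1456 - 406
70k = 1050
k = 1050/70 = 15
A = 6×15 = 90, B = 1×15 = 15
= A = 90, B = 15

A = 90, B = 15


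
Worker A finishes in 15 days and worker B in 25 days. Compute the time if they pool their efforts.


Rate of A = 1/15 per day
Rate of B = 1/25 per day
Combined rate = 1/15 + 1/25 = 40/375 ≈ 0.1067 per day
Days = 1 / combined rate = 375/40
≈ 9.38 days

9.38 days


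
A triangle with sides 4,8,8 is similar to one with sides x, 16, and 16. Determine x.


Scale factor = 16/8 = 2
Missing side = 4 × 2
= 8.0

8.0


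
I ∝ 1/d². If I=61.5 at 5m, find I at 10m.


I₁d₁² = I₂d₂²
I₂ = I₁ × (d₁/d₂)²
= 61.5 × (5/10)²
= 61.5 × 25/100
= 1537.5/100
= 15.3750

15.3750


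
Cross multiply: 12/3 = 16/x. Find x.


Cross multiply: 12 × x = 3 × 16
12x = 48
x = 48 / 12
= 4.00

4.00


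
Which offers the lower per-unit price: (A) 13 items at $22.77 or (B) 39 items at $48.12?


Deal A: $22.77/13 = $1.7515/unit
Deal B: $48.12/39 = $1.2338/unit
B is cheaper per unit
= Deal B

Deal B


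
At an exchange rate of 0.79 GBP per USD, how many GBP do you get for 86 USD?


Amount × rate = 86 × 0.79
= 67.94 GBP

67.94 GBP


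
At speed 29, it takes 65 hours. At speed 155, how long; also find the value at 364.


Inverse proportion: x × y = constant
k = 29 × 65 = 1885
At x=155: k/155 = 12.16
At x=364: k/364 = 5.18
= 12.16 and 5.18

12.16 and 5.18


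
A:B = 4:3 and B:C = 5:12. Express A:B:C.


Match B: multiply A:B by 5 → 20:15
Multiply B:C by 3 → 15:36
Combined: 20:15:36
GCD = 1
= 20:15:36

20:15:36


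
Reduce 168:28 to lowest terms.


GCD(168, 28) = 28
168/28 : 28/28
= 6:1

6:1


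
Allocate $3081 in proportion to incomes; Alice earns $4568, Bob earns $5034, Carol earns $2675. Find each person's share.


Total income = 4568 + 5034 + 2675 = $12277
Alice: $3081 × 4568/12277 = $1146.37
Bob: $3081 × 5034/12277 = $1263.32
Carol: $3081 × 2675/12277 = $671.31
= Alice: $1146.37, Bob: $1263.32, Carol: $671.31

Alice: $1146.37, Bob: $1263.32, Carol: $671.31


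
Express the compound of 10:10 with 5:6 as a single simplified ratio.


Compound ratio = (10×5) : (10×6)
= 50:60
GCD = 10
= 5:6

5:6


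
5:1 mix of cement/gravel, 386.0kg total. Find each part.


Total parts = 5 + 1 = 6
cement: 386.0 × 5/6 = 321.7kg
gravel: 386.0 × 1/6 = 64.3kg
= 321.7kg and 64.3kg

321.7kg and 64.3kg


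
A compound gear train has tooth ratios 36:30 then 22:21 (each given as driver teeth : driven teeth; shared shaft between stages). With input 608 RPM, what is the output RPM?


Stage 1: RPM_B = RPM_A × t_A/t_B = 608 × 36/30 = 21888/30 = 729.60
B and C share a shaft → RPM_C = RPM_B
Stage 2: RPM_D = RPM_C × t_C/t_D = RPM_A × (t_A×t_C)/(t_B×t_D)
Overall ratio = (36×22)/(30×21) = 792/630
RPM_D = 608 × 792/630 = 481536/630
≈ 764.34 RPM

764.34 RPM


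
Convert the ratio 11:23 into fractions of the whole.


Total parts = 11 + 23 = 34
First part: 11/34 = 11/34
Second part: 23/34 = 23/34
= 11/34 and 23/34

11/34 and 23/34


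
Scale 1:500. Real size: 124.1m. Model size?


Model size = real / scale
= 124.1 / 500
= 0.2482 m

0.2482 m


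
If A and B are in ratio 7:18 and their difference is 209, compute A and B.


Let A = 7k, B = 18k.
18k - 7k = 209
11k = 209 → k = 209/11 = 19
A = 7×19 = 133, B = 18×19 = 342
= A = 133, B = 342

A = 133, B = 342


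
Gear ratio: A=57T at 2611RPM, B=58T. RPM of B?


Gear ratio = 57:58 = 57:58
RPM_B = RPM_A × (teeth_A / teeth_B)
= 2611 × (57/58)
= 2566.0 RPM

2566.0 RPM


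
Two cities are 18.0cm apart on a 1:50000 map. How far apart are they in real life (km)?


Real distance = map distance × scale
= 18.0cm × 50000
= 900000 cm = 9000.0 m
= 9.000 km

9.000 km


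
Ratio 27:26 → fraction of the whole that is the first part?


Total parts = 27 + 26 = 53
First part: 27/53 = 27/53
= 27/53

27/53


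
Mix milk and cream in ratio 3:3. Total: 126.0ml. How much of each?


Total parts = 3 + 3 = 6
milk: 126.0 × 3/6 = 63.0ml
cream: 126.0 × 3/6 = 63.0ml
= 63.0ml and 63.0ml

63.0ml and 63.0ml


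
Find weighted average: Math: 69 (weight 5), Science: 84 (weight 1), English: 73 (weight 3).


Numerator = 69×5 + 84×1 + 73×3
= 345 + 84 + 219
= 648
Total weight = 9
Weighted avg = 648/9
= 72.00

72.00


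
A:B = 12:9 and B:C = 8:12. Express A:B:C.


Match B: multiply A:B by 8 → 96:72
Multiply B:C by 9 → 72:108
Combined: 96:72:108
GCD = 12
= 8:6:9

8:6:9


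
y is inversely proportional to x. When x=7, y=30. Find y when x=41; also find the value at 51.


Inverse proportion: x × y = constant
k = 7 × 30 = 210
At x=41: k/41 = 5.12
At x=51: k/51 = 4.12
= 5.12 and 4.12

5.12 and 4.12


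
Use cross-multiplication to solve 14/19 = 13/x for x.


Cross multiply: 14 × x = 19 × 13
14x = 247
x = 247 / 14
= 17.64

17.64


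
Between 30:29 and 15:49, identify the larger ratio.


30/29 = 1.0345
15/49 = 0.3061
1.0345 > 0.3061, so 30:29 is greater
= 30:29

30:29


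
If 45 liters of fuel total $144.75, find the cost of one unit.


Unit rate = total / quantity
= 144.75 / 45
= $3.22 per unit

$3.22 per unit


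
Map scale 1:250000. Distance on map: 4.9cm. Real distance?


Real distance = map distance × scale
= 4.9cm × 250000
= 1225000 cm = 12250.0 m
= 12.250 km

12.250 km


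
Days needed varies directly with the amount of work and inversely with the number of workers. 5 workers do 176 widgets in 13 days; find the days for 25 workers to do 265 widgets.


Days ∝ work / workers, so d₂ = d₁ × (m₁/m₂) × (w₂/w₁)
Workers factor (inverse): 5/25 = 0.2000
Work factor (direct): 265/176 ≈ 1.5057
d₂ = 13 × 5/25 × 265/176 = (13 × 5 × 265) / (25 × 176) = 17225/4400
≈ 3.91 days

3.91 days


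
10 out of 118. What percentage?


Percentage = (part / whole) × 100
= (10 / 118) × 100
≈ 8.47%

8.47%


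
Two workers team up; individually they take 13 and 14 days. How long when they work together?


Rate of A = 1/13 per day
Rate of B = 1/14 per day
Combined rate = 1/13 + 1/14 = 27/182 ≈ 0.1484 per day
Days = 1 / combined rate = 182/27
≈ 6.74 days

6.74 days


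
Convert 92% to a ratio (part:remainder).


92% means 92 parts out of 100; remainder = 8
Part : remainder = 92:8
GCD = 4
= 23:2

23:2


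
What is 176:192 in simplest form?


GCD(176, 192) = 16
176/16 : 192/16
= 11:12

11:12


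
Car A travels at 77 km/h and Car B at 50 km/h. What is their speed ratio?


Ratio = 77:50
GCD = 1
Simplified = 77:50
Time ratio (same distance) = 50:77
Speed ratio = 77:50

77:50


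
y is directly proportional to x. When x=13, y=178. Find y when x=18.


Direct proportion: y/x = constant
k = 178/13 ≈ 13.6923
y₂ = k × 18 = 178 × 18 / 13 = 3204/13
≈ 246.46

246.46


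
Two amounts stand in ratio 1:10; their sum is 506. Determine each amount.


Let A = 1k, B = 10k.
1k + 10k = 506
11k = 506 → k = 506/11 = 46
A = 1×46 = 46, B = 10×46 = 460
= A = 46, B = 460

A = 46, B = 460


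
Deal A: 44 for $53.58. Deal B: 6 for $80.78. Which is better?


Deal A: $53.58/44 = $1.2177/unit
Deal B: $80.78/6 = $13.4633/unit
A is cheaper per unit
= Deal A

Deal A


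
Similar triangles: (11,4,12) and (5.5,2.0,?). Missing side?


Scale factor = 5.5/11 = 0.5
Missing side = 12 × 0.5
= 6.0

6.0


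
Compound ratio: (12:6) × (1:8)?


Compound ratio = (12×1) : (6×8)
= 12:48
GCD = 12
= 1:4

1:4


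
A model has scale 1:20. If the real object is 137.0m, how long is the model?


Model size = real / scale
= 137.0 / 20
= 6.8500 m

6.8500 m


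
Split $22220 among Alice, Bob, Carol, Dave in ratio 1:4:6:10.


Total parts = 1 + 4 + 6 + 10 = 21
Alice: 22220 × 1/21 = 1058.10
Bob: 22220 × 4/21 = 4232.38
Carol: 22220 × 6/21 = 6348.57
Dave: 22220 × 10/21 = 10580.95
= Alice: $1058.10, Bob: $4232.38, Carol: $6348.57, Dave: $10580.95

Alice: $1058.10, Bob: $4232.38, Carol: $6348.57, Dave: $10580.95


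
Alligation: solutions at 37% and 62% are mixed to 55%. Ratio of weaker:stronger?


Let x parts of 37% mix with y parts of 62%.
37x + 62y = 55(x + y)
37x + 62y = 55x + 55y
x(37 - 55) = y(55 - 62)
x/y = (62 - 55)/(55 - 37) = 7/18
Simplify: 7:18
= 7:18

7:18


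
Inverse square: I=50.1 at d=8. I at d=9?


I₁d₁² = I₂d₂²
I₂ = I₁ × (d₁/d₂)²
= 50.1 × (8/9)²
= 50.1 × 64/81
= 3206.4/81
≈ 39.5852

39.5852


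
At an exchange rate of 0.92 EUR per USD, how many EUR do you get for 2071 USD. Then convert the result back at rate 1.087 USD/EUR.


Amount × rate = 2071 × 0.92 = 1905.32 EUR
Round-trip: 1905.32 × 1.087 = 2071.08 USD
= 1905.32 EUR, then 2071.08 USD

1905.32 EUR, then 2071.08 USD


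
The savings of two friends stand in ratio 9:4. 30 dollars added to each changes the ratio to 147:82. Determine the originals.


Let A = 9k, B = 4k.
(9k + 30) / (4k + 30) = 147/82
Cross-multiply: 82(9k + 30) = 147(4k + 30)
738k + 2460 = 588k + 4410
738k - 588k = 4410 - 2460
150k = 1950
k = 1950/150 = 13
A = 9×13 = 117, B = 4×13 = 52
= A = 117, B = 52

A = 117, B = 52


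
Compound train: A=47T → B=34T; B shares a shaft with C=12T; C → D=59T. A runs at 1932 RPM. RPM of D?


Stage 1: RPM_B = RPM_A × t_A/t_B = 1932 × 47/34 = 90804/34 ≈ 2670.71
B and C share a shaft → RPM_C = RPM_B
Stage 2: RPM_D = RPM_C × t_C/t_D = RPM_A × (t_A×t_C)/(t_B×t_D)
Overall ratio = (47×12)/(34×59) = 564/2006
RPM_D = 1932 × 564/2006 = 1089648/2006
≈ 543.19 RPM

543.19 RPM


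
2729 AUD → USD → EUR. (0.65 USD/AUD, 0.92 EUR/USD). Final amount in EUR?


Step 1: 2729 AUD × 0.65 = 1773.85 USD
Step 2: 1773.85 USD × 0.92 = 1631.94 EUR
Implied rate AUD→EUR = 0.65 × 0.92 = 0.5980
= 1631.94 EUR

1631.94 EUR


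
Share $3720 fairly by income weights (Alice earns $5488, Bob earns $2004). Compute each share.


Total income = 5488 + 2004 = $7492
Alice: $3720 × 5488/7492 = $2724.95
Bob: $3720 × 2004/7492 = $995.05
= Alice: $2724.95, Bob: $995.05

Alice: $2724.95, Bob: $995.05


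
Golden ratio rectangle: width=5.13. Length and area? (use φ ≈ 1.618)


φ = (1 + √5) / 2 ≈ 1.618
Length = width × φ = 5.13 × 1.618 = 8.30034
≈ 8.30
Area = width × length = 5.13 × 8.30034 = 42.5807442 ≈ 42.58
= Length: 8.30, Area: 42.58

Length: 8.30, Area: 42.58


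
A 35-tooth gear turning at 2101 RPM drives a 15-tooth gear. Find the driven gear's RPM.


Gear ratio = 35:15 = 7:3
RPM_B = RPM_A × (teeth_A / teeth_B)
= 2101 × (35/15)
= 4902.3 RPM

4902.3 RPM


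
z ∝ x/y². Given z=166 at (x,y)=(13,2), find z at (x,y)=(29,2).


z = k·x/y²
Solve for k using the known point: k = z·y²/x = 166×4/13 = 664/13 ≈ 51.0769
Now evaluate at x=29, y=2:
z = k × 29 / 4 = (664 × 29) / (13 × 4) = 19256/52
≈ 370.3077

370.3077


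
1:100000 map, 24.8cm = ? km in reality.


Real distance = map distance × scale
= 24.8cm × 100000
= 2480000 cm = 24800.0 m
= 24.800 km

24.800 km


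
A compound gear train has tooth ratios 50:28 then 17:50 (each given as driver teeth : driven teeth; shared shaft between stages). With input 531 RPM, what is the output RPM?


Stage 1: RPM_B = RPM_A × t_A/t_B = 531 × 50/28 = 26550/28 ≈ 948.21
B and C share a shaft → RPM_C = RPM_B
Stage 2: RPM_D = RPM_C × t_C/t_D = RPM_A × (t_A×t_C)/(t_B×t_D)
Overall ratio = (50×17)/(28×50) = 850/1400
RPM_D = 531 × 850/1400 = 451350/1400
≈ 322.39 RPM

322.39 RPM


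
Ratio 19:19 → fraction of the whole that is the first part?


Total parts = 19 + 19 = 38
First part: 19/38 = 1/2
= 1/2

1/2


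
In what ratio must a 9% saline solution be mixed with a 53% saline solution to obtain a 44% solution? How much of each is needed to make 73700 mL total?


Let x parts of 9% mix with y parts of 53%.
9x + 53y = 44(x + y)
9x + 53y = 44x + 44y
x(9 - 44) = y(44 - 53)
x/y = (53 - 44)/(44 - 9) = 9/35
Simplify: 9:35
Total parts = 44; one part = 73700/44 = 1675.00 mL
9% solution: 9×1675.00 = 15075.00 mL
53% solution: 35×1675.00 = 58625.00 mL
= ratio 9:35; 15075.00 mL and 58625.00 mL

ratio 9:35; 15075.00 mL and 58625.00 mL


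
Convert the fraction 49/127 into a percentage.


Percentage = (part / whole) × 100
= (49 / 127) × 100
≈ 38.58%

38.58%


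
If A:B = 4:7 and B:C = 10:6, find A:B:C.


Match B: multiply A:B by 10 → 40:70
Multiply B:C by 7 → 70:42
Combined: 40:70:42
GCD = 2
= 20:35:21

20:35:21


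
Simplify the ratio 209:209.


GCD(209, 209) = 209
209/209 : 209/209
= 1:1

1:1


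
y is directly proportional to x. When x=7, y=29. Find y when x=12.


Direct proportion: y/x = constant
k = 29/7 ≈ 4.1429
y₂ = k × 12 = 29 × 12 / 7 = 348/7
≈ 49.71

49.71


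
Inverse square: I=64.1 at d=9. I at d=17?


I₁d₁² = I₂d₂²
I₂ = I₁ × (d₁/d₂)²
= 64.1 × (9/17)²
= 64.1 × 81/289
= 5192.1/289
≈ 17.9657

17.9657


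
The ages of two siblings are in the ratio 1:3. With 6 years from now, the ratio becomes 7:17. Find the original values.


Let A = 1k, B = 3k.
(1k + 6) / (3k + 6) = 7/17
Cross-multiply: 17(1k + 6) = 7(3k + 6)
17k + 102 = 21k + 42
17k - 21k = 42 - 102
-4k = -60
k = -60/-4 = 15
A = 1×15 = 15, B = 3×15 = 45
= A = 15, B = 45

A = 15, B = 45


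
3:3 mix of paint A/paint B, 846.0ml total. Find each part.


Total parts = 3 + 3 = 6
paint A: 846.0 × 3/6 = 423.0ml
paint B: 846.0 × 3/6 = 423.0ml
= 423.0ml and 423.0ml

423.0ml and 423.0ml


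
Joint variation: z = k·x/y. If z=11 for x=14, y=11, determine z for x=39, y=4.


z = k·x/y
Solve for k using the known point: k = z·y/x = 11×11/14 = 121/14 ≈ 8.6429
Now evaluate at x=39, y=4:
z = k × 39 / 4 = (121 × 39) / (14 × 4) = 4719/56
≈ 84.2679

84.2679


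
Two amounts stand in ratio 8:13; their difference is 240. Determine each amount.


Let A = 8k, B = 13k.
13k - 8k = 240
5k = 240 → k = 240/5 = 48
A = 8×48 = 384, B = 13×48 = 624
= A = 384, B = 624

A = 384, B = 624


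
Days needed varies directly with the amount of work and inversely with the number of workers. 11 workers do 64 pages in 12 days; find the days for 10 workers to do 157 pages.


Days ∝ work / workers, so d₂ = d₁ × (m₁/m₂) × (w₂/w₁)
Workers factor (inverse): 11/10 = 1.1000
Work factor (direct): 157/64 ≈ 2.4531
d₂ = 12 × 11/10 × 157/64 = (12 × 11 × 157) / (10 × 64) = 20724/640
≈ 32.38 days

32.38 days


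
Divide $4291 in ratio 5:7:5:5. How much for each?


Total parts = 5 + 7 + 5 + 5 = 22
Part 1: 4291 × 5/22 = 975.23
Part 2: 4291 × 7/22 = 1365.32
Part 3: 4291 × 5/22 = 975.23
Part 4: 4291 × 5/22 = 975.23
= Part 1: $975.23, Part 2: $1365.32, Part 3: $975.23, Part 4: $975.23

Part 1: $975.23, Part 2: $1365.32, Part 3: $975.23, Part 4: $975.23


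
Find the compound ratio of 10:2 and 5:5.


Compound ratio = (10×5) : (2×5)
= 50:10
GCD = 10
= 5:1

5:1


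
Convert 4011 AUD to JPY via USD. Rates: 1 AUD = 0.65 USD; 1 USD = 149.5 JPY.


Step 1: 4011 AUD × 0.65 = 2607.15 USD
Step 2: 2607.15 USD × 149.5 = 389768.93 JPY
Implied rate AUD→JPY = 0.65 × 149.5 = 97.1750
= 389768.93 JPY

389768.93 JPY


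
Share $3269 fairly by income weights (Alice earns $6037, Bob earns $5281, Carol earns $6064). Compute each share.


Total income = 6037 + 5281 + 6064 = $17382
Alice: $3269 × 6037/17382 = $1135.37
Bob: $3269 × 5281/17382 = $993.19
Carol: $3269 × 6064/17382 = $1140.45
= Alice: $1135.37, Bob: $993.19, Carol: $1140.45

Alice: $1135.37, Bob: $993.19, Carol: $1140.45


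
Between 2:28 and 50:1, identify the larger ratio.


2/28 = 0.0714
50/1 = 50.0000
0.0714 < 50.0000, so 2:28 is less
= 50:1

50:1


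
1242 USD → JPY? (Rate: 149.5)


Amount × rate = 1242 × 149.5
= 185679.00 JPY

185679.00 JPY


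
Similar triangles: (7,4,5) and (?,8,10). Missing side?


Scale factor = 8/4 = 2
Missing side = 7 × 2
= 14.0

14.0


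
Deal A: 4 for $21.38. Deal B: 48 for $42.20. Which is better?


Deal A: $21.38/4 = $5.3450/unit
Deal B: $42.20/48 = $0.8792/unit
B is cheaper per unit
= Deal B

Deal B


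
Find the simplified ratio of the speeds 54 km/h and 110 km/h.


Ratio = 54:110
GCD = 2
Simplified = 27:55
Time ratio (same distance) = 55:27
Speed ratio = 27:55

27:55


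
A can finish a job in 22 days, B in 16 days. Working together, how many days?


Rate of A = 1/22 per day
Rate of B = 1/16 per day
Combined rate = 1/22 + 1/16 = 38/352 ≈ 0.1080 per day
Days = 1 / combined rate = 352/38
≈ 9.26 days

9.26 days


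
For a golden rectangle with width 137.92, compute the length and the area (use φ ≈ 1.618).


φ = (1 + √5) / 2 ≈ 1.618
Length = width × φ = 137.92 × 1.618 = 223.15456
≈ 223.15
Area = width × length = 137.92 × 223.15456 = 30777.4769152 ≈ 30777.48
= Length: 223.15, Area: 30777.48

Length: 223.15, Area: 30777.48


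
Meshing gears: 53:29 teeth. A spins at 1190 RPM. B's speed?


Gear ratio = 53:29 = 53:29
RPM_B = RPM_A × (teeth_A / teeth_B)
= 1190 × (53/29)
= 2174.8 RPM

2174.8 RPM
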